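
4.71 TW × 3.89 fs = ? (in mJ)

4.71e12 × 3.89e-15 = 18.3219e-3 J

18.3219 mJ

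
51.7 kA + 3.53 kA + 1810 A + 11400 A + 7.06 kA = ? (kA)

In kA:
  51.7 kA → 51.7
  3.53 kA → 3.53
  1810 A = 1810 × 10⁻³ kA = 1.81
  11400 A = 11400 × 10⁻³ kA = 11.4
  7.06 kA → 7.06
Sum: 51.7 + 3.53 + 1.81 + 11.4 + 7.06 = 75.5

75.5 kA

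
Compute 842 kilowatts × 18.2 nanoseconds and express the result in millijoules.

842e3 × 18.2e-9 = 15324.4e-6 J

15.3244 millijoules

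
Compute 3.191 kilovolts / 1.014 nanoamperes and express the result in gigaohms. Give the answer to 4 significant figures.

3147 gigaohms

(3.191 × 10³) / (1.014 × 10⁻⁹) = 3.14694 × 10¹² Ω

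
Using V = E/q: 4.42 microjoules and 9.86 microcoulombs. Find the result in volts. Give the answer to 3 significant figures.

0.448 volts

(4.42e-6) / (9.86e-6) = 0.44828 V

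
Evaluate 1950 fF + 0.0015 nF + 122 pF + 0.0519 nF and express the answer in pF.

177.35 pF

In pF:
  1950 fF = 1950e-3 pF = 1.95
  0.0015 nF = 0.0015e3 pF = 1.5
  122 pF → 122
  0.0519 nF = 0.0519e3 pF = 51.9
Sum: 1.95 + 1.5 + 122 + 51.9 = 177.35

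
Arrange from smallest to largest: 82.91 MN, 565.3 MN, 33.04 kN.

82.91 MN = 82910000 N
565.3 MN = 565300000 N
33.04 kN = 33040 N

33.04 kN < 82.91 MN < 565.3 MN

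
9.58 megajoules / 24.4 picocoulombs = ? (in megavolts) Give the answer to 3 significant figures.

(9.58 × 10⁶) / (24.4 × 10⁻¹²) = 0.39262 × 10¹⁸ V

393000000000 megavolts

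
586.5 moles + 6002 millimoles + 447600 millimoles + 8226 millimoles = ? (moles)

1048.328 moles

In moles:
  586.5 moles → 586.5
  6002 millimoles = 6002 × 10^-3 moles = 6.002
  447600 millimoles = 447600 × 10^-3 moles = 447.6
  8226 millimoles = 8226 × 10^-3 moles = 8.226
Sum: 586.5 + 6.002 + 447.6 + 8.226 = 1048.328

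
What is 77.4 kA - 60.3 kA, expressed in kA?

In kA:
  77.4 kA → 77.4
  60.3 kA → 60.3
Difference: 77.4 - 60.3 = 17.1

17.1 kA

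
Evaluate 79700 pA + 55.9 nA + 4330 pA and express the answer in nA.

In nA:
  79700 pA = 79700e-3 nA = 79.7
  55.9 nA → 55.9
  4330 pA = 4330e-3 nA = 4.33
Sum: 79.7 + 55.9 + 4.33 = 139.93

139.93 nA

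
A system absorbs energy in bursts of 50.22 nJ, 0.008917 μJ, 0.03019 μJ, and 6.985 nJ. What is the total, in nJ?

In nJ:
  50.22 nJ → 50.22
  0.008917 μJ = 0.008917e3 nJ = 8.917
  0.03019 μJ = 0.03019e3 nJ = 30.19
  6.985 nJ → 6.985
Sum: 50.22 + 8.917 + 30.19 + 6.985 = 96.312

96.312 nJ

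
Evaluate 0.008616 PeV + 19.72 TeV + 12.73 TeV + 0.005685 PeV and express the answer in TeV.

46.751 TeV

In TeV:
  0.008616 PeV = 0.008616e3 TeV = 8.616
  19.72 TeV → 19.72
  12.73 TeV → 12.73
  0.005685 PeV = 0.005685e3 TeV = 5.685
Sum: 8.616 + 19.72 + 12.73 + 5.685 = 46.751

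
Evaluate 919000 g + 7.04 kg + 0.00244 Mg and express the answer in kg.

In kg:
  919000 g = 919000 × 10^-3 kg = 919
  7.04 kg → 7.04
  0.00244 Mg = 0.00244 × 10^3 kg = 2.44
Sum: 919 + 7.04 + 2.44 = 928.48

928.48 kg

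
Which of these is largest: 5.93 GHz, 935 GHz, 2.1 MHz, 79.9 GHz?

935 GHz

5.93 GHz = 5930000000 Hz
935 GHz = 935000000000 Hz
2.1 MHz = 2100000 Hz
79.9 GHz = 79900000000 Hz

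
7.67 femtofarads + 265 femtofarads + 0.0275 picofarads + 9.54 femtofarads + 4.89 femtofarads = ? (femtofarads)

314.6 femtofarads

In femtofarads:
  7.67 femtofarads → 7.67
  265 femtofarads → 265
  0.0275 picofarads = 0.0275 × 10^3 femtofarads = 27.5
  9.54 femtofarads → 9.54
  4.89 femtofarads → 4.89
Sum: 7.67 + 265 + 27.5 + 9.54 + 4.89 = 314.6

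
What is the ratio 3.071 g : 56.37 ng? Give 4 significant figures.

54480000

(3.071) / (56.37 × 10⁻⁹) = 0.054479 × 10⁹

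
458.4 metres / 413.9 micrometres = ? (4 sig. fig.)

1108000

(458.4) / (413.9e-6) = 1.1075e6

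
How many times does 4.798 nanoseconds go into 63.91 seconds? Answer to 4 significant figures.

(63.91) / (4.798 × 10⁻⁹) = 13.32 × 10⁹

13320000000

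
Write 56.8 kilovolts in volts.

56800 volts

kilo = 1e3, (no prefix) = 1e0; factor is 1e3.
56.8 × 1e3 = 56800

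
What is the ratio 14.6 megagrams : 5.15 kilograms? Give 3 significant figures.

2830

(14.6 × 10^6) / (5.15 × 10^3) = 2.835 × 10^3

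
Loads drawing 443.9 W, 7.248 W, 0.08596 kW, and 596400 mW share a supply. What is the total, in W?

In W:
  443.9 W → 443.9
  7.248 W → 7.248
  0.08596 kW = 0.08596 × 10^3 W = 85.96
  596400 mW = 596400 × 10^-3 W = 596.4
Sum: 443.9 + 7.248 + 85.96 + 596.4 = 1133.508

1133.508 W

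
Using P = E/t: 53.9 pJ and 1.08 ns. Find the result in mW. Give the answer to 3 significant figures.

(53.9 × 10⁻¹²) / (1.08 × 10⁻⁹) = 49.907 × 10⁻³ W

49.9 mW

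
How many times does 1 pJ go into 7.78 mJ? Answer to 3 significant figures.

7780000000

(7.78e-3) / (1e-12) = 7.78e9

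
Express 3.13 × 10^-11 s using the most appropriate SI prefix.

31.3 ps

= 31.3 × 10^-12 s; 10^-12 is pico.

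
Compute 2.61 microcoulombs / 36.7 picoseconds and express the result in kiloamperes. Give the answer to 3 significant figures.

(2.61e-6) / (36.7e-12) = 0.071117e6 A

71.1 kiloamperes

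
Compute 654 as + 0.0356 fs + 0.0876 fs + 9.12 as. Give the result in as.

786.32 as

In as:
  654 as → 654
  0.0356 fs = 0.0356 × 10³ as = 35.6
  0.0876 fs = 0.0876 × 10³ as = 87.6
  9.12 as → 9.12
Sum: 654 + 35.6 + 87.6 + 9.12 = 786.32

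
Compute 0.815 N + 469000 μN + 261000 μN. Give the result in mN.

1545 mN

In mN:
  0.815 N = 0.815 × 10³ mN = 815
  469000 μN = 469000 × 10⁻³ mN = 469
  261000 μN = 261000 × 10⁻³ mN = 261
Sum: 815 + 469 + 261 = 1545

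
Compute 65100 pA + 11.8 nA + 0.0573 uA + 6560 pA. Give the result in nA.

In nA:
  65100 pA = 65100 × 10⁻³ nA = 65.1
  11.8 nA → 11.8
  0.0573 uA = 0.0573 × 10³ nA = 57.3
  6560 pA = 6560 × 10⁻³ nA = 6.56
Sum: 65.1 + 11.8 + 57.3 + 6.56 = 140.76

140.76 nA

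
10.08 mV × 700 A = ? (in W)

7.056 W

10.08 × 10⁻³ × 700 = 7056 × 10⁻³ W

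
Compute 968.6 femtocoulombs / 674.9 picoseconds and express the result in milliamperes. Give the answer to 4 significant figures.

(968.6e-15) / (674.9e-12) = 1.43518e-3 A

1.435 milliamperes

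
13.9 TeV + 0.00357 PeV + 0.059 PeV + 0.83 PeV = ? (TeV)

In TeV:
  13.9 TeV → 13.9
  0.00357 PeV = 0.00357 × 10³ TeV = 3.57
  0.059 PeV = 0.059 × 10³ TeV = 59
  0.83 PeV = 0.83 × 10³ TeV = 830
Sum: 13.9 + 3.57 + 59 + 830 = 906.47

906.47 TeV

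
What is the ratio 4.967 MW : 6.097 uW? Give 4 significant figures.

(4.967 × 10⁶) / (6.097 × 10⁻⁶) = 0.81466 × 10¹²

814700000000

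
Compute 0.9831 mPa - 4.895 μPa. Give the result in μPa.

978.205 μPa

In μPa:
  0.9831 mPa = 0.9831e3 μPa = 983.1
  4.895 μPa → 4.895
Difference: 983.1 - 4.895 = 978.205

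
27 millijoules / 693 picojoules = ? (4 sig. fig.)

(27e-3) / (693e-12) = 0.038961e9

38960000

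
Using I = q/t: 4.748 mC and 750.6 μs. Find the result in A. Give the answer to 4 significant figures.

6.326 A

(4.748 × 10^-3) / (750.6 × 10^-6) = 0.00632561 × 10^3 A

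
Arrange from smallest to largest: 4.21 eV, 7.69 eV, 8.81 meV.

8.81 meV < 4.21 eV < 7.69 eV

4.21 eV = 4.21 eV
7.69 eV = 7.69 eV
8.81 meV = 0.00881 eV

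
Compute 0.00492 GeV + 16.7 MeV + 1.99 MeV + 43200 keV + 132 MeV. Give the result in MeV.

198.81 MeV

In MeV:
  0.00492 GeV = 0.00492e3 MeV = 4.92
  16.7 MeV → 16.7
  1.99 MeV → 1.99
  43200 keV = 43200e-3 MeV = 43.2
  132 MeV → 132
Sum: 4.92 + 16.7 + 1.99 + 43.2 + 132 = 198.81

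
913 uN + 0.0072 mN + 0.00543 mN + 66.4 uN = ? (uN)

In uN:
  913 uN → 913
  0.0072 mN = 0.0072e3 uN = 7.2
  0.00543 mN = 0.00543e3 uN = 5.43
  66.4 uN → 66.4
Sum: 913 + 7.2 + 5.43 + 66.4 = 992.03

992.03 uN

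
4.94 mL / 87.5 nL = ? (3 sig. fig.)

(4.94 × 10⁻³) / (87.5 × 10⁻⁹) = 0.05646 × 10⁶

56500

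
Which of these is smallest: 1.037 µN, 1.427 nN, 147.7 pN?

1.037 µN = 0.000001037 N
1.427 nN = 0.000000001427 N
147.7 pN = 0.0000000001477 N

147.7 pN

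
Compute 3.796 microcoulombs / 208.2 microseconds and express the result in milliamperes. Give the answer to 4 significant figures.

18.23 milliamperes

(3.796e-6) / (208.2e-6) = 0.0182325 A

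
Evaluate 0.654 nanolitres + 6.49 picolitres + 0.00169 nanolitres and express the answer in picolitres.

In picolitres:
  0.654 nanolitres = 0.654 × 10³ picolitres = 654
  6.49 picolitres → 6.49
  0.00169 nanolitres = 0.00169 × 10³ picolitres = 1.69
Sum: 654 + 6.49 + 1.69 = 662.18

662.18 picolitres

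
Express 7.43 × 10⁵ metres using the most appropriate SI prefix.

= 743 × 10³ metres; 10³ is kilo.

743 kilometres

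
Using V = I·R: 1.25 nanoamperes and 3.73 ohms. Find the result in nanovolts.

4.6625 nanovolts

1.25 × 10⁻⁹ × 3.73 = 4.6625 × 10⁻⁹ V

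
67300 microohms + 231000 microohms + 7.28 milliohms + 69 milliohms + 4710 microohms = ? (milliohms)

In milliohms:
  67300 microohms = 67300e-3 milliohms = 67.3
  231000 microohms = 231000e-3 milliohms = 231
  7.28 milliohms → 7.28
  69 milliohms → 69
  4710 microohms = 4710e-3 milliohms = 4.71
Sum: 67.3 + 231 + 7.28 + 69 + 4.71 = 379.29

379.29 milliohms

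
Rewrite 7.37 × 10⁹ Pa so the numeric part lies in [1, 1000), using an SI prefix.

= 7.37 × 10⁹ Pa; 10⁹ is giga.

7.37 GPa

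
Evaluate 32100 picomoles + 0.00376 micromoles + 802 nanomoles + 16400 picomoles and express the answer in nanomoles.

In nanomoles:
  32100 picomoles = 32100 × 10⁻³ nanomoles = 32.1
  0.00376 micromoles = 0.00376 × 10³ nanomoles = 3.76
  802 nanomoles → 802
  16400 picomoles = 16400 × 10⁻³ nanomoles = 16.4
Sum: 32.1 + 3.76 + 802 + 16.4 = 854.26

854.26 nanomoles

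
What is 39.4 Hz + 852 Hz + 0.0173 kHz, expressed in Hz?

908.7 Hz

In Hz:
  39.4 Hz → 39.4
  852 Hz → 852
  0.0173 kHz = 0.0173e3 Hz = 17.3
Sum: 39.4 + 852 + 17.3 = 908.7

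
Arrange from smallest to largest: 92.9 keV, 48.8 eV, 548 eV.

48.8 eV < 548 eV < 92.9 keV

92.9 keV = 92900 eV
48.8 eV = 48.8 eV
548 eV = 548 eV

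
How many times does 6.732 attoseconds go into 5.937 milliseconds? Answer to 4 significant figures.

881900000000000

(5.937e-3) / (6.732e-18) = 0.88191e15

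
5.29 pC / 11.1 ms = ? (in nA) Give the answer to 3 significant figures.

(5.29 × 10⁻¹²) / (11.1 × 10⁻³) = 0.47658 × 10⁻⁹ A

0.477 nA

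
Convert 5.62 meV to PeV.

milli = 1e-3, peta = 1e15; factor is 1e-18.
5.62 × 1e-18 = 0.00000000000000000562

0.00000000000000000562 PeV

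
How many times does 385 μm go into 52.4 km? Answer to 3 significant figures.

136000000

(52.4 × 10³) / (385 × 10⁻⁶) = 0.1361 × 10⁹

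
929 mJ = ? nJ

milli = 1e-3, nano = 1e-9; factor is 1e6.
929 × 1e6 = 929000000

929000000 nJ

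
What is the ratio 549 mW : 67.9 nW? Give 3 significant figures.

(549 × 10⁻³) / (67.9 × 10⁻⁹) = 8.085 × 10⁶

8090000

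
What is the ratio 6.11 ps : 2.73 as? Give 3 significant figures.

(6.11 × 10⁻¹²) / (2.73 × 10⁻¹⁸) = 2.238 × 10⁶

2240000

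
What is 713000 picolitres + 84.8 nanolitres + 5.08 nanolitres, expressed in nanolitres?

802.88 nanolitres

In nanolitres:
  713000 picolitres = 713000 × 10^-3 nanolitres = 713
  84.8 nanolitres → 84.8
  5.08 nanolitres → 5.08
Sum: 713 + 84.8 + 5.08 = 802.88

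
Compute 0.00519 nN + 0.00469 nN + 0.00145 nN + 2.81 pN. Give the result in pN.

14.14 pN

In pN:
  0.00519 nN = 0.00519 × 10^3 pN = 5.19
  0.00469 nN = 0.00469 × 10^3 pN = 4.69
  0.00145 nN = 0.00145 × 10^3 pN = 1.45
  2.81 pN → 2.81
Sum: 5.19 + 4.69 + 1.45 + 2.81 = 14.14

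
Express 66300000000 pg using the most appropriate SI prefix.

66.3 mg

= 66.3 × 10^-3 g; 10^-3 is milli.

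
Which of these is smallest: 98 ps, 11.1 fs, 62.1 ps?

11.1 fs

98 ps = 0.000000000098 s
11.1 fs = 0.0000000000000111 s
62.1 ps = 0.0000000000621 s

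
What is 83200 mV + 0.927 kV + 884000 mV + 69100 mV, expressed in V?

1963.3 V

In V:
  83200 mV = 83200 × 10⁻³ V = 83.2
  0.927 kV = 0.927 × 10³ V = 927
  884000 mV = 884000 × 10⁻³ V = 884
  69100 mV = 69100 × 10⁻³ V = 69.1
Sum: 83.2 + 927 + 884 + 69.1 = 1963.3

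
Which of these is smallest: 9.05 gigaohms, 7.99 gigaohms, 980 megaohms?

9.05 gigaohms = 9050000000 ohms
7.99 gigaohms = 7990000000 ohms
980 megaohms = 980000000 ohms

980 megaohms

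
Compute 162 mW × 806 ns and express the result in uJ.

162e-3 × 806e-9 = 130572e-12 J

0.130572 uJ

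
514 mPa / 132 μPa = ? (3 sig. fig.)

3890

(514e-3) / (132e-6) = 3.894e3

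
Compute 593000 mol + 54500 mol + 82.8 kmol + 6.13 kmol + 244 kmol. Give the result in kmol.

980.43 kmol

In kmol:
  593000 mol = 593000e-3 kmol = 593
  54500 mol = 54500e-3 kmol = 54.5
  82.8 kmol → 82.8
  6.13 kmol → 6.13
  244 kmol → 244
Sum: 593 + 54.5 + 82.8 + 6.13 + 244 = 980.43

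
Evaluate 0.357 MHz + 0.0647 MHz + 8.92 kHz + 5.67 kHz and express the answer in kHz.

436.29 kHz

In kHz:
  0.357 MHz = 0.357e3 kHz = 357
  0.0647 MHz = 0.0647e3 kHz = 64.7
  8.92 kHz → 8.92
  5.67 kHz → 5.67
Sum: 357 + 64.7 + 8.92 + 5.67 = 436.29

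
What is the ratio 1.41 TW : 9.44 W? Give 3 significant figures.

149000000000

(1.41 × 10¹²) / (9.44) = 0.1494 × 10¹²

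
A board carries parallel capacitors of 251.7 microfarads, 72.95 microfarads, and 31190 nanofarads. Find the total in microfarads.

355.84 microfarads

In microfarads:
  251.7 microfarads → 251.7
  72.95 microfarads → 72.95
  31190 nanofarads = 31190 × 10⁻³ microfarads = 31.19
Sum: 251.7 + 72.95 + 31.19 = 355.84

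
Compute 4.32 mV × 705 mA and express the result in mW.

4.32 × 10^-3 × 705 × 10^-3 = 3045.6 × 10^-6 W

3.0456 mW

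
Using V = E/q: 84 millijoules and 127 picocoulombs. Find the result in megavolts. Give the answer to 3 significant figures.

661 megavolts

(84e-3) / (127e-12) = 0.66142e9 V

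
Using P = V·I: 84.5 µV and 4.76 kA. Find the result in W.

0.40222 W

84.5e-6 × 4.76e3 = 402.22e-3 W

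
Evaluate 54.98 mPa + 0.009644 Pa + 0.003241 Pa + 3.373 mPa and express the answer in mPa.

71.238 mPa

In mPa:
  54.98 mPa → 54.98
  0.009644 Pa = 0.009644 × 10³ mPa = 9.644
  0.003241 Pa = 0.003241 × 10³ mPa = 3.241
  3.373 mPa → 3.373
Sum: 54.98 + 9.644 + 3.241 + 3.373 = 71.238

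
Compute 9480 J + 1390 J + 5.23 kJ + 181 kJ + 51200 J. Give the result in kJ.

248.3 kJ

In kJ:
  9480 J = 9480 × 10⁻³ kJ = 9.48
  1390 J = 1390 × 10⁻³ kJ = 1.39
  5.23 kJ → 5.23
  181 kJ → 181
  51200 J = 51200 × 10⁻³ kJ = 51.2
Sum: 9.48 + 1.39 + 5.23 + 181 + 51.2 = 248.3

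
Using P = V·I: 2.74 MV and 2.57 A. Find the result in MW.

7.0418 MW

2.74 × 10^6 × 2.57 = 7.0418 × 10^6 W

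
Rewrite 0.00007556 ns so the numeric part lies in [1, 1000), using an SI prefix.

75.56 fs

= 75.56 × 10^-15 s; 10^-15 is femto.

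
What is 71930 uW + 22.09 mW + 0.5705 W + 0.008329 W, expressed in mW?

672.849 mW

In mW:
  71930 uW = 71930e-3 mW = 71.93
  22.09 mW → 22.09
  0.5705 W = 0.5705e3 mW = 570.5
  0.008329 W = 0.008329e3 mW = 8.329
Sum: 71.93 + 22.09 + 570.5 + 8.329 = 672.849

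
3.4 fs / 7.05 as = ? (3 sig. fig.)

482

(3.4 × 10⁻¹⁵) / (7.05 × 10⁻¹⁸) = 0.4823 × 10³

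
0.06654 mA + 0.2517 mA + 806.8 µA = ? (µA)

1125.04 µA

In µA:
  0.06654 mA = 0.06654 × 10³ µA = 66.54
  0.2517 mA = 0.2517 × 10³ µA = 251.7
  806.8 µA → 806.8
Sum: 66.54 + 251.7 + 806.8 = 1125.04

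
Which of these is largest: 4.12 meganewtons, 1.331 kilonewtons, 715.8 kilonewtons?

4.12 meganewtons = 4120000 newtons
1.331 kilonewtons = 1331 newtons
715.8 kilonewtons = 715800 newtons

4.12 meganewtons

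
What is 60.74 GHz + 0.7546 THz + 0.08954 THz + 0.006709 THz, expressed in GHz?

In GHz:
  60.74 GHz → 60.74
  0.7546 THz = 0.7546 × 10³ GHz = 754.6
  0.08954 THz = 0.08954 × 10³ GHz = 89.54
  0.006709 THz = 0.006709 × 10³ GHz = 6.709
Sum: 60.74 + 754.6 + 89.54 + 6.709 = 911.589

911.589 GHz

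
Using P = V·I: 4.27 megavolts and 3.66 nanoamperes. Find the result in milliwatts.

4.27 × 10^6 × 3.66 × 10^-9 = 15.6282 × 10^-3 W

15.6282 milliwatts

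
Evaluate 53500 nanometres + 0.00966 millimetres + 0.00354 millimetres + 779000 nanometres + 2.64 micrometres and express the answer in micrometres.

848.34 micrometres

In micrometres:
  53500 nanometres = 53500e-3 micrometres = 53.5
  0.00966 millimetres = 0.00966e3 micrometres = 9.66
  0.00354 millimetres = 0.00354e3 micrometres = 3.54
  779000 nanometres = 779000e-3 micrometres = 779
  2.64 micrometres → 2.64
Sum: 53.5 + 9.66 + 3.54 + 779 + 2.64 = 848.34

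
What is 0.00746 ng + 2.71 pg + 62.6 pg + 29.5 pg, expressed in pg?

In pg:
  0.00746 ng = 0.00746e3 pg = 7.46
  2.71 pg → 2.71
  62.6 pg → 62.6
  29.5 pg → 29.5
Sum: 7.46 + 2.71 + 62.6 + 29.5 = 102.27

102.27 pg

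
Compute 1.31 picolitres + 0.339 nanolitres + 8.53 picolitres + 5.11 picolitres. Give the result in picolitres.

In picolitres:
  1.31 picolitres → 1.31
  0.339 nanolitres = 0.339 × 10^3 picolitres = 339
  8.53 picolitres → 8.53
  5.11 picolitres → 5.11
Sum: 1.31 + 339 + 8.53 + 5.11 = 353.95

353.95 picolitres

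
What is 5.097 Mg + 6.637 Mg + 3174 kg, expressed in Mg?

In Mg:
  5.097 Mg → 5.097
  6.637 Mg → 6.637
  3174 kg = 3174e-3 Mg = 3.174
Sum: 5.097 + 6.637 + 3.174 = 14.908

14.908 Mg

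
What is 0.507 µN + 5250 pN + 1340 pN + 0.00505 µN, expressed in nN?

518.64 nN

In nN:
  0.507 µN = 0.507e3 nN = 507
  5250 pN = 5250e-3 nN = 5.25
  1340 pN = 1340e-3 nN = 1.34
  0.00505 µN = 0.00505e3 nN = 5.05
Sum: 507 + 5.25 + 1.34 + 5.05 = 518.64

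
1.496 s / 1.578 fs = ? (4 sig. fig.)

(1.496) / (1.578e-15) = 0.94804e15

948000000000000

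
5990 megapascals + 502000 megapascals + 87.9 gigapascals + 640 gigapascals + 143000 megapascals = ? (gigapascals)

1378.89 gigapascals

In gigapascals:
  5990 megapascals = 5990 × 10⁻³ gigapascals = 5.99
  502000 megapascals = 502000 × 10⁻³ gigapascals = 502
  87.9 gigapascals → 87.9
  640 gigapascals → 640
  143000 megapascals = 143000 × 10⁻³ gigapascals = 143
Sum: 5.99 + 502 + 87.9 + 640 + 143 = 1378.89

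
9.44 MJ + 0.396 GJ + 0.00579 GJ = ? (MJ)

411.23 MJ

In MJ:
  9.44 MJ → 9.44
  0.396 GJ = 0.396e3 MJ = 396
  0.00579 GJ = 0.00579e3 MJ = 5.79
Sum: 9.44 + 396 + 5.79 = 411.23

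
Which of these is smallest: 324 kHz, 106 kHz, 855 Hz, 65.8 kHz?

324 kHz = 324000 Hz
106 kHz = 106000 Hz
855 Hz = 855 Hz
65.8 kHz = 65800 Hz

855 Hz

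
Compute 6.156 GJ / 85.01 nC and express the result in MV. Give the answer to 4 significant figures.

72420000000 MV

(6.156 × 10⁹) / (85.01 × 10⁻⁹) = 0.072415 × 10¹⁸ V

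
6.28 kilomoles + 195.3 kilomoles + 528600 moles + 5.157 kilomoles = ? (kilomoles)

735.337 kilomoles

In kilomoles:
  6.28 kilomoles → 6.28
  195.3 kilomoles → 195.3
  528600 moles = 528600 × 10⁻³ kilomoles = 528.6
  5.157 kilomoles → 5.157
Sum: 6.28 + 195.3 + 528.6 + 5.157 = 735.337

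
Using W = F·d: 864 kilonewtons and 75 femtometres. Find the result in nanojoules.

64.8 nanojoules

864e3 × 75e-15 = 64800e-12 J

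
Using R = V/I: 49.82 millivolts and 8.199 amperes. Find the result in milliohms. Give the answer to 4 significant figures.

(49.82 × 10^-3) / (8.199) = 6.07635 × 10^-3 Ω

6.076 milliohms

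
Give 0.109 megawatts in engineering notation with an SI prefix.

= 109 × 10³ watts; 10³ is kilo.

109 kilowatts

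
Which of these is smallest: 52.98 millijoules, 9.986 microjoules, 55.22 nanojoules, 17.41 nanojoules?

52.98 millijoules = 0.05298 joules
9.986 microjoules = 0.000009986 joules
55.22 nanojoules = 0.00000005522 joules
17.41 nanojoules = 0.00000001741 joules

17.41 nanojoules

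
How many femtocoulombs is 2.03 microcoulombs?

2030000000 femtocoulombs

micro = 10⁻⁶, femto = 10⁻¹⁵; factor is 10⁹.
2.03 × 10⁹ = 2030000000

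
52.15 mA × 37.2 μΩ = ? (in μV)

52.15e-3 × 37.2e-6 = 1939.98e-9 V

1.93998 μV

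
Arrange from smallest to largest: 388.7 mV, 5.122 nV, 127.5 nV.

388.7 mV = 0.3887 V
5.122 nV = 0.000000005122 V
127.5 nV = 0.0000001275 V

5.122 nV < 127.5 nV < 388.7 mV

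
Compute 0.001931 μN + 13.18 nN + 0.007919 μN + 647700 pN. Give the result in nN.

In nN:
  0.001931 μN = 0.001931 × 10³ nN = 1.931
  13.18 nN → 13.18
  0.007919 μN = 0.007919 × 10³ nN = 7.919
  647700 pN = 647700 × 10⁻³ nN = 647.7
Sum: 1.931 + 13.18 + 7.919 + 647.7 = 670.73

670.73 nN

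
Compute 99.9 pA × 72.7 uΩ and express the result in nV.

0.00000726273 nV

99.9e-12 × 72.7e-6 = 7262.73e-18 V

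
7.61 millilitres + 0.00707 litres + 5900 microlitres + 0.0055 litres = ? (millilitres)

26.08 millilitres

In millilitres:
  7.61 millilitres → 7.61
  0.00707 litres = 0.00707e3 millilitres = 7.07
  5900 microlitres = 5900e-3 millilitres = 5.9
  0.0055 litres = 0.0055e3 millilitres = 5.5
Sum: 7.61 + 7.07 + 5.9 + 5.5 = 26.08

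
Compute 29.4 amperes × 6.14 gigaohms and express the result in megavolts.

29.4 × 6.14e9 = 180.516e9 V

180516 megavolts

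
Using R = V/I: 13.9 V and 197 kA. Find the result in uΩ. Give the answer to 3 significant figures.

70.6 uΩ

(13.9) / (197 × 10^3) = 0.070558 × 10^-3 Ω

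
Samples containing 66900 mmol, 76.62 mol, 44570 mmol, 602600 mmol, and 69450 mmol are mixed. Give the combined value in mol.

860.14 mol

In mol:
  66900 mmol = 66900e-3 mol = 66.9
  76.62 mol → 76.62
  44570 mmol = 44570e-3 mol = 44.57
  602600 mmol = 602600e-3 mol = 602.6
  69450 mmol = 69450e-3 mol = 69.45
Sum: 66.9 + 76.62 + 44.57 + 602.6 + 69.45 = 860.14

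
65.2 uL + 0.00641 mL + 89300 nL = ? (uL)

In uL:
  65.2 uL → 65.2
  0.00641 mL = 0.00641 × 10^3 uL = 6.41
  89300 nL = 89300 × 10^-3 uL = 89.3
Sum: 65.2 + 6.41 + 89.3 = 160.91

160.91 uL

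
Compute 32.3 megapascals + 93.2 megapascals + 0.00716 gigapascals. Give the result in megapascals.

132.66 megapascals

In megapascals:
  32.3 megapascals → 32.3
  93.2 megapascals → 93.2
  0.00716 gigapascals = 0.00716 × 10^3 megapascals = 7.16
Sum: 32.3 + 93.2 + 7.16 = 132.66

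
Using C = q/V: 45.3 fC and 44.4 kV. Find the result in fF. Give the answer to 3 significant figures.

0.00102 fF

(45.3 × 10⁻¹⁵) / (44.4 × 10³) = 1.0203 × 10⁻¹⁸ F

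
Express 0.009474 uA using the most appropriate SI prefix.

9.474 nA

= 9.474 × 10⁻⁹ A; 10⁻⁹ is nano.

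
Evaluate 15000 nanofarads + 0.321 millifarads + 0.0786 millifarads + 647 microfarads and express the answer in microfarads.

In microfarads:
  15000 nanofarads = 15000 × 10^-3 microfarads = 15
  0.321 millifarads = 0.321 × 10^3 microfarads = 321
  0.0786 millifarads = 0.0786 × 10^3 microfarads = 78.6
  647 microfarads → 647
Sum: 15 + 321 + 78.6 + 647 = 1061.6

1061.6 microfarads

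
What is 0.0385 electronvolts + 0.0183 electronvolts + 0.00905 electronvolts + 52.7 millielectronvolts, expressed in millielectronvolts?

118.55 millielectronvolts

In millielectronvolts:
  0.0385 electronvolts = 0.0385 × 10^3 millielectronvolts = 38.5
  0.0183 electronvolts = 0.0183 × 10^3 millielectronvolts = 18.3
  0.00905 electronvolts = 0.00905 × 10^3 millielectronvolts = 9.05
  52.7 millielectronvolts → 52.7
Sum: 38.5 + 18.3 + 9.05 + 52.7 = 118.55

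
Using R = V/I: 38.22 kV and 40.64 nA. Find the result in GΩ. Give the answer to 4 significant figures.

(38.22 × 10^3) / (40.64 × 10^-9) = 0.940453 × 10^12 Ω

940.5 GΩ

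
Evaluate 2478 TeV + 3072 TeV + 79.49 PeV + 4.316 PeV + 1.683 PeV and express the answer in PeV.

91.039 PeV

In PeV:
  2478 TeV = 2478 × 10^-3 PeV = 2.478
  3072 TeV = 3072 × 10^-3 PeV = 3.072
  79.49 PeV → 79.49
  4.316 PeV → 4.316
  1.683 PeV → 1.683
Sum: 2.478 + 3.072 + 79.49 + 4.316 + 1.683 = 91.039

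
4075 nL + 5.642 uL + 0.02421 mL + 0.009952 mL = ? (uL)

43.879 uL

In uL:
  4075 nL = 4075e-3 uL = 4.075
  5.642 uL → 5.642
  0.02421 mL = 0.02421e3 uL = 24.21
  0.009952 mL = 0.009952e3 uL = 9.952
Sum: 4.075 + 5.642 + 24.21 + 9.952 = 43.879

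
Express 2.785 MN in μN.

mega = 1e6, micro = 1e-6; factor is 1e12.
2.785 × 1e12 = 2785000000000

2785000000000 μN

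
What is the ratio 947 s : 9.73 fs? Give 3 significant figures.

(947) / (9.73 × 10⁻¹⁵) = 97.33 × 10¹⁵

97300000000000000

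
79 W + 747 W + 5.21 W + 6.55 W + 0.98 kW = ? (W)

1817.76 W

In W:
  79 W → 79
  747 W → 747
  5.21 W → 5.21
  6.55 W → 6.55
  0.98 kW = 0.98 × 10^3 W = 980
Sum: 79 + 747 + 5.21 + 6.55 + 980 = 1817.76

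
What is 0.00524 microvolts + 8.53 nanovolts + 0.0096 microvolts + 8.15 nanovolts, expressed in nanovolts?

In nanovolts:
  0.00524 microvolts = 0.00524 × 10³ nanovolts = 5.24
  8.53 nanovolts → 8.53
  0.0096 microvolts = 0.0096 × 10³ nanovolts = 9.6
  8.15 nanovolts → 8.15
Sum: 5.24 + 8.53 + 9.6 + 8.15 = 31.52

31.52 nanovolts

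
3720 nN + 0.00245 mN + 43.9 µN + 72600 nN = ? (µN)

122.67 µN

In µN:
  3720 nN = 3720 × 10^-3 µN = 3.72
  0.00245 mN = 0.00245 × 10^3 µN = 2.45
  43.9 µN → 43.9
  72600 nN = 72600 × 10^-3 µN = 72.6
Sum: 3.72 + 2.45 + 43.9 + 72.6 = 122.67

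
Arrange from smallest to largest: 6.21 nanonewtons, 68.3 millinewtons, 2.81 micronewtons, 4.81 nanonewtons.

4.81 nanonewtons < 6.21 nanonewtons < 2.81 micronewtons < 68.3 millinewtons

6.21 nanonewtons = 0.00000000621 newtons
68.3 millinewtons = 0.0683 newtons
2.81 micronewtons = 0.00000281 newtons
4.81 nanonewtons = 0.00000000481 newtons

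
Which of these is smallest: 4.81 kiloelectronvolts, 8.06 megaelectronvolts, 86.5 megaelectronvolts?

4.81 kiloelectronvolts

4.81 kiloelectronvolts = 4810 electronvolts
8.06 megaelectronvolts = 8060000 electronvolts
86.5 megaelectronvolts = 86500000 electronvolts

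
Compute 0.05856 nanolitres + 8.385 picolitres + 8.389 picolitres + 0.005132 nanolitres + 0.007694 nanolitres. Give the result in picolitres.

In picolitres:
  0.05856 nanolitres = 0.05856 × 10³ picolitres = 58.56
  8.385 picolitres → 8.385
  8.389 picolitres → 8.389
  0.005132 nanolitres = 0.005132 × 10³ picolitres = 5.132
  0.007694 nanolitres = 0.007694 × 10³ picolitres = 7.694
Sum: 58.56 + 8.385 + 8.389 + 5.132 + 7.694 = 88.16

88.16 picolitres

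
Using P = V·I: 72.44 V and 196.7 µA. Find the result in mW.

72.44 × 196.7 × 10⁻⁶ = 14248.948 × 10⁻⁶ W

14.248948 mW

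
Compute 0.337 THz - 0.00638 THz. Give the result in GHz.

In GHz:
  0.337 THz = 0.337e3 GHz = 337
  0.00638 THz = 0.00638e3 GHz = 6.38
Difference: 337 - 6.38 = 330.62

330.62 GHz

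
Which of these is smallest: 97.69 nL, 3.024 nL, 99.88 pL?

97.69 nL = 0.00000009769 L
3.024 nL = 0.000000003024 L
99.88 pL = 0.00000000009988 L

99.88 pL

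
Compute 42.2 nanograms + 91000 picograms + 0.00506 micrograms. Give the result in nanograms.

138.26 nanograms

In nanograms:
  42.2 nanograms → 42.2
  91000 picograms = 91000 × 10^-3 nanograms = 91
  0.00506 micrograms = 0.00506 × 10^3 nanograms = 5.06
Sum: 42.2 + 91 + 5.06 = 138.26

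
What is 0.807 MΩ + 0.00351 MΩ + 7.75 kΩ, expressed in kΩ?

818.26 kΩ

In kΩ:
  0.807 MΩ = 0.807 × 10^3 kΩ = 807
  0.00351 MΩ = 0.00351 × 10^3 kΩ = 3.51
  7.75 kΩ → 7.75
Sum: 807 + 3.51 + 7.75 = 818.26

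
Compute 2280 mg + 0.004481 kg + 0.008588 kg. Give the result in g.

15.349 g

In g:
  2280 mg = 2280 × 10⁻³ g = 2.28
  0.004481 kg = 0.004481 × 10³ g = 4.481
  0.008588 kg = 0.008588 × 10³ g = 8.588
Sum: 2.28 + 4.481 + 8.588 = 15.349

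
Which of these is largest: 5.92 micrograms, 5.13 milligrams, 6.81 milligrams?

6.81 milligrams

5.92 micrograms = 0.00000592 grams
5.13 milligrams = 0.00513 grams
6.81 milligrams = 0.00681 grams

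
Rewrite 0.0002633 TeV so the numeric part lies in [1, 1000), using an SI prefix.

= 263.3 × 10^6 eV; 10^6 is mega.

263.3 MeV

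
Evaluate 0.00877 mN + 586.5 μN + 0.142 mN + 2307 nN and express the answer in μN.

In μN:
  0.00877 mN = 0.00877 × 10^3 μN = 8.77
  586.5 μN → 586.5
  0.142 mN = 0.142 × 10^3 μN = 142
  2307 nN = 2307 × 10^-3 μN = 2.307
Sum: 8.77 + 586.5 + 142 + 2.307 = 739.577

739.577 μN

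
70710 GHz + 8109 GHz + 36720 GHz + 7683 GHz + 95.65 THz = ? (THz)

In THz:
  70710 GHz = 70710 × 10⁻³ THz = 70.71
  8109 GHz = 8109 × 10⁻³ THz = 8.109
  36720 GHz = 36720 × 10⁻³ THz = 36.72
  7683 GHz = 7683 × 10⁻³ THz = 7.683
  95.65 THz → 95.65
Sum: 70.71 + 8.109 + 36.72 + 7.683 + 95.65 = 218.872

218.872 THz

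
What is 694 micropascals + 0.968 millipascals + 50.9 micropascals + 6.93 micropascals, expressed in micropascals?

1719.83 micropascals

In micropascals:
  694 micropascals → 694
  0.968 millipascals = 0.968e3 micropascals = 968
  50.9 micropascals → 50.9
  6.93 micropascals → 6.93
Sum: 694 + 968 + 50.9 + 6.93 = 1719.83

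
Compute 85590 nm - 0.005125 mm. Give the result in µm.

80.465 µm

In µm:
  85590 nm = 85590 × 10⁻³ µm = 85.59
  0.005125 mm = 0.005125 × 10³ µm = 5.125
Difference: 85.59 - 5.125 = 80.465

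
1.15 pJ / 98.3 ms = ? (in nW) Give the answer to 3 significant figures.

0.0117 nW

(1.15 × 10⁻¹²) / (98.3 × 10⁻³) = 0.011699 × 10⁻⁹ W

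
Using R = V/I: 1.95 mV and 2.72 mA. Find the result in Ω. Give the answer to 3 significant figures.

(1.95 × 10⁻³) / (2.72 × 10⁻³) = 0.71691 Ω

0.717 Ω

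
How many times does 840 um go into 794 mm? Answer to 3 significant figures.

(794 × 10⁻³) / (840 × 10⁻⁶) = 0.9452 × 10³

945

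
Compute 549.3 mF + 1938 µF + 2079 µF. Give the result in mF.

553.317 mF

In mF:
  549.3 mF → 549.3
  1938 µF = 1938 × 10^-3 mF = 1.938
  2079 µF = 2079 × 10^-3 mF = 2.079
Sum: 549.3 + 1.938 + 2.079 = 553.317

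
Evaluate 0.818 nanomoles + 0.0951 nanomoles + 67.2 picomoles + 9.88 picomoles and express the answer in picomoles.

In picomoles:
  0.818 nanomoles = 0.818 × 10^3 picomoles = 818
  0.0951 nanomoles = 0.0951 × 10^3 picomoles = 95.1
  67.2 picomoles → 67.2
  9.88 picomoles → 9.88
Sum: 818 + 95.1 + 67.2 + 9.88 = 990.18

990.18 picomoles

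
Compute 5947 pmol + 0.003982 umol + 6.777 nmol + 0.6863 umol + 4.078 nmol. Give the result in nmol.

In nmol:
  5947 pmol = 5947 × 10^-3 nmol = 5.947
  0.003982 umol = 0.003982 × 10^3 nmol = 3.982
  6.777 nmol → 6.777
  0.6863 umol = 0.6863 × 10^3 nmol = 686.3
  4.078 nmol → 4.078
Sum: 5.947 + 3.982 + 6.777 + 686.3 + 4.078 = 707.084

707.084 nmol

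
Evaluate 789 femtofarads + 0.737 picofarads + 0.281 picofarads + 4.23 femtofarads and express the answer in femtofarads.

1811.23 femtofarads

In femtofarads:
  789 femtofarads → 789
  0.737 picofarads = 0.737 × 10³ femtofarads = 737
  0.281 picofarads = 0.281 × 10³ femtofarads = 281
  4.23 femtofarads → 4.23
Sum: 789 + 737 + 281 + 4.23 = 1811.23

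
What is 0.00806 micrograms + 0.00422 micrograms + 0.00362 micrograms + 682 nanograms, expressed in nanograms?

697.9 nanograms

In nanograms:
  0.00806 micrograms = 0.00806 × 10³ nanograms = 8.06
  0.00422 micrograms = 0.00422 × 10³ nanograms = 4.22
  0.00362 micrograms = 0.00362 × 10³ nanograms = 3.62
  682 nanograms → 682
Sum: 8.06 + 4.22 + 3.62 + 682 = 697.9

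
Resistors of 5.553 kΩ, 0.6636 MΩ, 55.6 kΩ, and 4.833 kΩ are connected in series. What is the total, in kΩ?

In kΩ:
  5.553 kΩ → 5.553
  0.6636 MΩ = 0.6636 × 10^3 kΩ = 663.6
  55.6 kΩ → 55.6
  4.833 kΩ → 4.833
Sum: 5.553 + 663.6 + 55.6 + 4.833 = 729.586

729.586 kΩ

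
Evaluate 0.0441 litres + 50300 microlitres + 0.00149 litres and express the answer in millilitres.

In millilitres:
  0.0441 litres = 0.0441e3 millilitres = 44.1
  50300 microlitres = 50300e-3 millilitres = 50.3
  0.00149 litres = 0.00149e3 millilitres = 1.49
Sum: 44.1 + 50.3 + 1.49 = 95.89

95.89 millilitres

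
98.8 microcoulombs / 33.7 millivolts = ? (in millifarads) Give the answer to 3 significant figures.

2.93 millifarads

(98.8 × 10⁻⁶) / (33.7 × 10⁻³) = 2.9318 × 10⁻³ F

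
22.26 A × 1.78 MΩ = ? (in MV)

22.26 × 1.78e6 = 39.6228e6 V

39.6228 MV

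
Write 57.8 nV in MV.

nano = 10^-9, mega = 10^6; factor is 10^-15.
57.8 × 10^-15 = 0.0000000000000578

0.0000000000000578 MV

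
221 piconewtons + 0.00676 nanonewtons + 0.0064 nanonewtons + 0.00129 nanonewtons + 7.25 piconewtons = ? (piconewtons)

In piconewtons:
  221 piconewtons → 221
  0.00676 nanonewtons = 0.00676 × 10^3 piconewtons = 6.76
  0.0064 nanonewtons = 0.0064 × 10^3 piconewtons = 6.4
  0.00129 nanonewtons = 0.00129 × 10^3 piconewtons = 1.29
  7.25 piconewtons → 7.25
Sum: 221 + 6.76 + 6.4 + 1.29 + 7.25 = 242.7

242.7 piconewtons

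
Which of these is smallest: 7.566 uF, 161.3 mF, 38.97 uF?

7.566 uF

7.566 uF = 0.000007566 F
161.3 mF = 0.1613 F
38.97 uF = 0.00003897 F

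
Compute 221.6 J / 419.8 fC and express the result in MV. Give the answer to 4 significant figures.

527900000 MV

(221.6) / (419.8 × 10⁻¹⁵) = 0.52787 × 10¹⁵ V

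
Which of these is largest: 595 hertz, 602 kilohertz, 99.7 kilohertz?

602 kilohertz

595 hertz = 595 hertz
602 kilohertz = 602000 hertz
99.7 kilohertz = 99700 hertz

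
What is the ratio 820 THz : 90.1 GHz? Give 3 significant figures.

(820 × 10^12) / (90.1 × 10^9) = 9.101 × 10^3

9100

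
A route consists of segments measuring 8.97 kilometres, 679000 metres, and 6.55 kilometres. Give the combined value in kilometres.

In kilometres:
  8.97 kilometres → 8.97
  679000 metres = 679000e-3 kilometres = 679
  6.55 kilometres → 6.55
Sum: 8.97 + 679 + 6.55 = 694.52

694.52 kilometres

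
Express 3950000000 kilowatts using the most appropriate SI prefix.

3.95 terawatts

= 3.95 × 10^12 watts; 10^12 is tera.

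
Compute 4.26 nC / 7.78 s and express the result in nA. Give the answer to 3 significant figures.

0.548 nA

(4.26 × 10⁻⁹) / (7.78) = 0.54756 × 10⁻⁹ A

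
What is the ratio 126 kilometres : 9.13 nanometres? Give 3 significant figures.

(126 × 10^3) / (9.13 × 10^-9) = 13.8 × 10^12

13800000000000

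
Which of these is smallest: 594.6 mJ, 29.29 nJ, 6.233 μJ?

29.29 nJ

594.6 mJ = 0.5946 J
29.29 nJ = 0.00000002929 J
6.233 μJ = 0.000006233 J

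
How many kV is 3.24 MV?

3240 kV

mega = 1e6, kilo = 1e3; factor is 1e3.
3.24 × 1e3 = 3240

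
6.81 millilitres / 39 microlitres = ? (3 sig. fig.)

175

(6.81 × 10⁻³) / (39 × 10⁻⁶) = 0.1746 × 10³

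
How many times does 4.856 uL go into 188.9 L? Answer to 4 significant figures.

(188.9) / (4.856 × 10^-6) = 38.9 × 10^6

38900000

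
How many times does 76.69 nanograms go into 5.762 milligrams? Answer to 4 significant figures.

75130

(5.762e-3) / (76.69e-9) = 0.075134e6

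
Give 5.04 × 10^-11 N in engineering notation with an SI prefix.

50.4 pN

= 50.4 × 10^-12 N; 10^-12 is pico.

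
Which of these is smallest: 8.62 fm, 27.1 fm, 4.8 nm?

8.62 fm = 0.00000000000000862 m
27.1 fm = 0.0000000000000271 m
4.8 nm = 0.0000000048 m

8.62 fm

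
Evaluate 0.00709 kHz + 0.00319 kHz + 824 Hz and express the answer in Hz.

In Hz:
  0.00709 kHz = 0.00709 × 10³ Hz = 7.09
  0.00319 kHz = 0.00319 × 10³ Hz = 3.19
  824 Hz → 824
Sum: 7.09 + 3.19 + 824 = 834.28

834.28 Hz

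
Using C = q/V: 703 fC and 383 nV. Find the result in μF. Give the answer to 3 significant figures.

1.84 μF

(703 × 10^-15) / (383 × 10^-9) = 1.8355 × 10^-6 F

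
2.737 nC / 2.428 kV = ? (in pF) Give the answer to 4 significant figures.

(2.737 × 10^-9) / (2.428 × 10^3) = 1.12727 × 10^-12 F

1.127 pF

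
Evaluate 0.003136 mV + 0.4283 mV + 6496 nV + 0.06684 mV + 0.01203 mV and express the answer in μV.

516.802 μV

In μV:
  0.003136 mV = 0.003136 × 10^3 μV = 3.136
  0.4283 mV = 0.4283 × 10^3 μV = 428.3
  6496 nV = 6496 × 10^-3 μV = 6.496
  0.06684 mV = 0.06684 × 10^3 μV = 66.84
  0.01203 mV = 0.01203 × 10^3 μV = 12.03
Sum: 3.136 + 428.3 + 6.496 + 66.84 + 12.03 = 516.802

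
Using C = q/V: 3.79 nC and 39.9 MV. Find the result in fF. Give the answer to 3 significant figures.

(3.79e-9) / (39.9e6) = 0.094987e-15 F

0.0950 fF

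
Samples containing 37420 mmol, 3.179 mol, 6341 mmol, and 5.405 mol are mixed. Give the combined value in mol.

In mol:
  37420 mmol = 37420 × 10⁻³ mol = 37.42
  3.179 mol → 3.179
  6341 mmol = 6341 × 10⁻³ mol = 6.341
  5.405 mol → 5.405
Sum: 37.42 + 3.179 + 6.341 + 5.405 = 52.345

52.345 mol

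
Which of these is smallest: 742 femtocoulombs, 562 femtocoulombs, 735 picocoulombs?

742 femtocoulombs = 0.000000000000742 coulombs
562 femtocoulombs = 0.000000000000562 coulombs
735 picocoulombs = 0.000000000735 coulombs

562 femtocoulombs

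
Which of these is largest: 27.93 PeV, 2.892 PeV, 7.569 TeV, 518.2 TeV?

27.93 PeV

27.93 PeV = 27930000000000000 eV
2.892 PeV = 2892000000000000 eV
7.569 TeV = 7569000000000 eV
518.2 TeV = 518200000000000 eV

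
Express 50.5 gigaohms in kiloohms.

giga = 1e9, kilo = 1e3; factor is 1e6.
50.5 × 1e6 = 50500000

50500000 kiloohms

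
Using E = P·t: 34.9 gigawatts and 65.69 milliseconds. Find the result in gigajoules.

2.292581 gigajoules

34.9 × 10^9 × 65.69 × 10^-3 = 2292.581 × 10^6 J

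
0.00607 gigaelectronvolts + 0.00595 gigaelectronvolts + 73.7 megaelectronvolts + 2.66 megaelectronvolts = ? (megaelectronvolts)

88.38 megaelectronvolts

In megaelectronvolts:
  0.00607 gigaelectronvolts = 0.00607e3 megaelectronvolts = 6.07
  0.00595 gigaelectronvolts = 0.00595e3 megaelectronvolts = 5.95
  73.7 megaelectronvolts → 73.7
  2.66 megaelectronvolts → 2.66
Sum: 6.07 + 5.95 + 73.7 + 2.66 = 88.38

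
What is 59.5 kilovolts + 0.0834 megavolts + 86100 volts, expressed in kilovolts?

229 kilovolts

In kilovolts:
  59.5 kilovolts → 59.5
  0.0834 megavolts = 0.0834 × 10^3 kilovolts = 83.4
  86100 volts = 86100 × 10^-3 kilovolts = 86.1
Sum: 59.5 + 83.4 + 86.1 = 229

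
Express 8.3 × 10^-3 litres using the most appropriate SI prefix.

8.3 millilitres

= 8.3 × 10^-3 litres; 10^-3 is milli.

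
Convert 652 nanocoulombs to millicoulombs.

0.000652 millicoulombs

nano = 10⁻⁹, milli = 10⁻³; factor is 10⁻⁶.
652 × 10⁻⁶ = 0.000652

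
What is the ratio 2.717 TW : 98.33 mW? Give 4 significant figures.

(2.717e12) / (98.33e-3) = 0.027631e15

27630000000000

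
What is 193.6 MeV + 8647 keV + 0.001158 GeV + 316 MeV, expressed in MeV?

In MeV:
  193.6 MeV → 193.6
  8647 keV = 8647e-3 MeV = 8.647
  0.001158 GeV = 0.001158e3 MeV = 1.158
  316 MeV → 316
Sum: 193.6 + 8.647 + 1.158 + 316 = 519.405

519.405 MeV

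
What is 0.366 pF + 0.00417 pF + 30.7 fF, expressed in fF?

In fF:
  0.366 pF = 0.366 × 10³ fF = 366
  0.00417 pF = 0.00417 × 10³ fF = 4.17
  30.7 fF → 30.7
Sum: 366 + 4.17 + 30.7 = 400.87

400.87 fF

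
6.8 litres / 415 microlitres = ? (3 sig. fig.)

(6.8) / (415e-6) = 0.01639e6

16400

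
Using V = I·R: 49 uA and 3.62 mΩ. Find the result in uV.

0.17738 uV

49e-6 × 3.62e-3 = 177.38e-9 V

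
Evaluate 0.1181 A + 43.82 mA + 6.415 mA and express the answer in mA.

168.335 mA

In mA:
  0.1181 A = 0.1181e3 mA = 118.1
  43.82 mA → 43.82
  6.415 mA → 6.415
Sum: 118.1 + 43.82 + 6.415 = 168.335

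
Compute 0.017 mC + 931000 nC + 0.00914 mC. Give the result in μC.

957.14 μC

In μC:
  0.017 mC = 0.017 × 10^3 μC = 17
  931000 nC = 931000 × 10^-3 μC = 931
  0.00914 mC = 0.00914 × 10^3 μC = 9.14
Sum: 17 + 931 + 9.14 = 957.14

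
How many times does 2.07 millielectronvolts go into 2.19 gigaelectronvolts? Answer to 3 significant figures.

(2.19e9) / (2.07e-3) = 1.058e12

1060000000000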